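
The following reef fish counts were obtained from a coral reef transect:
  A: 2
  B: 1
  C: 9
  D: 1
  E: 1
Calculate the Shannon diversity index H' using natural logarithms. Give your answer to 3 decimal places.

Total N = 2+1+9+1+1 = 14, so the proportions are 0.14286, 0.07143, 0.64286, 0.07143, 0.07143 (working shown to 5 dp, full precision carried).
Each pᵢ ln pᵢ term: 0.14286×(-1.94591)=-0.27799, 0.07143×(-2.63906)=-0.18850, 0.64286×(-0.44183)=-0.28404, 0.07143×(-2.63906)=-0.18850, 0.07143×(-2.63906)=-0.18850.
Sum = -1.12753, so H' = 1.128.

1.128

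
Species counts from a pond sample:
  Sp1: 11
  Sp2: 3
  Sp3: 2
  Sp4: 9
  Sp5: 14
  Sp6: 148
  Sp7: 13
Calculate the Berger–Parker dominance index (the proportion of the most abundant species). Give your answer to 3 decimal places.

Total N = 11+3+2+9+14+148+13 = 200, so the proportions are 0.055, 0.015, 0.01, 0.045, 0.07, 0.74, 0.065 (working shown to 5 dp, full precision carried).
The largest proportion is 0.74, i.e. d = 0.740 to 3 decimal places.

0.740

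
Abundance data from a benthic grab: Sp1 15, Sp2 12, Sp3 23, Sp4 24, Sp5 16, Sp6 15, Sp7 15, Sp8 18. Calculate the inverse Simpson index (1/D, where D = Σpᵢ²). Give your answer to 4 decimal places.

7.6054

Total N = 15+12+23+24+16+15+15+18 = 138, so the proportions are 0.10869565, 0.08695652, 0.16666667, 0.17391304, 0.11594203, 0.10869565, 0.10869565, 0.13043478 (working shown to 8 dp, full precision carried).
D = 0.10869565² + 0.08695652² + 0.16666667² + 0.17391304² + 0.11594203² + 0.10869565² + 0.10869565² + 0.13043478² = 0.01181474 + 0.00756144 + 0.02777778 + 0.03024575 + 0.01344255 + 0.01181474 + 0.01181474 + 0.01701323 = 0.13148498.
So 1/D = 7.605431, i.e. 7.6054 to 4 decimal places.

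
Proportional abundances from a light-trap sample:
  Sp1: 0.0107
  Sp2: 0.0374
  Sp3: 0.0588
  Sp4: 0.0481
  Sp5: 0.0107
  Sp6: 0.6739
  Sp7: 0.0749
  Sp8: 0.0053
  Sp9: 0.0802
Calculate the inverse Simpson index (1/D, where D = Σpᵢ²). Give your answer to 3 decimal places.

D = 0.0107² + 0.0374² + 0.0588² + 0.0481² + 0.0107² + 0.6739² + 0.0749² + 0.0053² + 0.0802² = 0.000114 + 0.001399 + 0.003457 + 0.002314 + 0.000114 + 0.454141 + 0.005610 + 0.000028 + 0.006432 = 0.473610 (working shown to 6 dp, full precision carried).
So 1/D = 2.11144, i.e. 2.111 to 3 decimal places.

2.111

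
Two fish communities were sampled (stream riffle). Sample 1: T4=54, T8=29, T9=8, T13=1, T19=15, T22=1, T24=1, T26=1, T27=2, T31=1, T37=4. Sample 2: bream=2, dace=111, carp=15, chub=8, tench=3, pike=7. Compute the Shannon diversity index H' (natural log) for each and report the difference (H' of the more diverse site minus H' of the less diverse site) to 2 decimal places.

0.65

Sample 1: N=117, proportions 0.46154, 0.24786, 0.06838, 0.00855, 0.12821, 0.00855, 0.00855, 0.00855, 0.01709, 0.00855, 0.03419, giving H' = 1.53786 (working shown to 5 dp, full precision carried).
Sample 2: N=146, proportions 0.0137, 0.76027, 0.10274, 0.05479, 0.02055, 0.04795, giving H' = 0.88554.
Difference = |1.53786 − 0.88554| = 0.65232, i.e. 0.65 to 2 decimal places.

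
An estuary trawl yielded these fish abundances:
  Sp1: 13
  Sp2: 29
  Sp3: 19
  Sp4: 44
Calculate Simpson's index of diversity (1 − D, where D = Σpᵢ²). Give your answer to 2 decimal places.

0.70

Total N = 13+29+19+44 = 105, so the proportions are 0.1238, 0.2762, 0.181, 0.419 (working shown to 4 dp, full precision carried).
D = 0.1238² + 0.2762² + 0.181² + 0.419² = 0.0153 + 0.0763 + 0.0327 + 0.1756 = 0.3000.
So 1 − D = 0.7000, i.e. 0.70 to 2 decimal places.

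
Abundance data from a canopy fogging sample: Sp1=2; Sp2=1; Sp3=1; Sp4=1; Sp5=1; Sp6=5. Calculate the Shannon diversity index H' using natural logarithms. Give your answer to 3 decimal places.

Total N = 2+1+1+1+1+5 = 11, so the proportions are 0.18182, 0.09091, 0.09091, 0.09091, 0.09091, 0.45455 (working shown to 5 dp, full precision carried).
Each pᵢ ln pᵢ term: 0.18182×(-1.70475)=-0.30995, 0.09091×(-2.39790)=-0.21799, 0.09091×(-2.39790)=-0.21799, 0.09091×(-2.39790)=-0.21799, 0.09091×(-2.39790)=-0.21799, 0.45455×(-0.78846)=-0.35839.
Sum = -1.54031, so H' = 1.540.

1.540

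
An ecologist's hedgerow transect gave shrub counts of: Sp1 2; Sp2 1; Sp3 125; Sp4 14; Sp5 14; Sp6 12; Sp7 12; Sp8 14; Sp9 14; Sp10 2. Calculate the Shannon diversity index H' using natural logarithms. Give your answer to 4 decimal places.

1.4722

Total N = 2+1+125+14+14+12+12+14+14+2 = 210, so the proportions are 0.009524, 0.004762, 0.595238, 0.066667, 0.066667, 0.057143, 0.057143, 0.066667, 0.066667, 0.009524 (working shown to 6 dp, full precision carried).
Each pᵢ ln pᵢ term: 0.009524×(-4.653960)=-0.044323, 0.004762×(-5.347108)=-0.025462, 0.595238×(-0.518794)=-0.308806, 0.066667×(-2.708050)=-0.180537, 0.066667×(-2.708050)=-0.180537, 0.057143×(-2.862201)=-0.163554, 0.057143×(-2.862201)=-0.163554, 0.066667×(-2.708050)=-0.180537, 0.066667×(-2.708050)=-0.180537, 0.009524×(-4.653960)=-0.044323.
Sum = -1.472171, so H' = 1.4722.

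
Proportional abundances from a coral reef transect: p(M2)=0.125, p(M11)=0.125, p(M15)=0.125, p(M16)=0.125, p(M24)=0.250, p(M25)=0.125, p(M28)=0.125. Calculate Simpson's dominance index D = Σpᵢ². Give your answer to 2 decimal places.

D = 0.125² + 0.125² + 0.125² + 0.125² + 0.25² + 0.125² + 0.125² = 0.0156 + 0.0156 + 0.0156 + 0.0156 + 0.0625 + 0.0156 + 0.0156 = 0.1562 (working shown to 4 dp, full precision carried).
To 2 decimal places, D = 0.16.

0.16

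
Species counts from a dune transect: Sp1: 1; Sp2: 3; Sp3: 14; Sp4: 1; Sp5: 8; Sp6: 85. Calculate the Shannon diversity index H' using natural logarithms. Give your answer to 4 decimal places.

0.8390

Total N = 1+3+14+1+8+85 = 112, so the proportions are 0.008929, 0.026786, 0.125, 0.008929, 0.071429, 0.758929 (working shown to 6 dp, full precision carried).
Each pᵢ ln pᵢ term: 0.008929×(-4.718499)=-0.042129, 0.026786×(-3.619887)=-0.096961, 0.125×(-2.079442)=-0.259930, 0.008929×(-4.718499)=-0.042129, 0.071429×(-2.639057)=-0.188504, 0.758929×(-0.275848)=-0.209349.
Sum = -0.839003, so H' = 0.8390.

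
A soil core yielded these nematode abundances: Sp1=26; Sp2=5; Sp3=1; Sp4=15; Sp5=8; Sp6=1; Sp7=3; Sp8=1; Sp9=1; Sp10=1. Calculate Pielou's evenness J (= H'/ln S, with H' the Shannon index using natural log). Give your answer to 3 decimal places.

Total N = 26+5+1+15+8+1+3+1+1+1 = 62, so the proportions are 0.419355, 0.080645, 0.016129, 0.241935, 0.129032, 0.016129, 0.048387, 0.016129, 0.016129, 0.016129 (working shown to 6 dp, full precision carried).
H' = −Σ pᵢ ln pᵢ = −((-0.364435) + (-0.203040) + (-0.066567) + (-0.343327) + (-0.264218) + (-0.066567) + (-0.146541) + (-0.066567) + (-0.066567) + (-0.066567)) = 1.654395.
With S = 10 species, ln S = 2.302585, so J = 1.654395/2.302585 = 0.718495, i.e. 0.718 to 3 decimal places.

0.718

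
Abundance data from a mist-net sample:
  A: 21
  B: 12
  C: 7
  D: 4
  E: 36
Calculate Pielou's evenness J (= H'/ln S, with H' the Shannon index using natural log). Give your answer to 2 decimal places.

0.84

Total N = 21+12+7+4+36 = 80, so the proportions are 0.2625, 0.15, 0.0875, 0.05, 0.45 (working shown to 4 dp, full precision carried).
H' = −Σ pᵢ ln pᵢ = −((-0.3511) + (-0.2846) + (-0.2132) + (-0.1498) + (-0.3593)) = 1.3579.
With S = 5 species, ln S = 1.6094, so J = 1.3579/1.6094 = 0.8437, i.e. 0.84 to 2 decimal places.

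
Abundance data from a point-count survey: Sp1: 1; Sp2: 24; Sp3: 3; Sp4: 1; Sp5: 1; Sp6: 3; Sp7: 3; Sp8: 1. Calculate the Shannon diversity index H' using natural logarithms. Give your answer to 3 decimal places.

Total N = 1+24+3+1+1+3+3+1 = 37, so the proportions are 0.02703, 0.64865, 0.08108, 0.02703, 0.02703, 0.08108, 0.08108, 0.02703 (working shown to 5 dp, full precision carried).
Each pᵢ ln pᵢ term: 0.02703×(-3.61092)=-0.09759, 0.64865×(-0.43286)=-0.28078, 0.08108×(-2.51231)=-0.20370, 0.02703×(-3.61092)=-0.09759, 0.02703×(-3.61092)=-0.09759, 0.08108×(-2.51231)=-0.20370, 0.08108×(-2.51231)=-0.20370, 0.02703×(-3.61092)=-0.09759.
Sum = -1.28225, so H' = 1.282.

1.282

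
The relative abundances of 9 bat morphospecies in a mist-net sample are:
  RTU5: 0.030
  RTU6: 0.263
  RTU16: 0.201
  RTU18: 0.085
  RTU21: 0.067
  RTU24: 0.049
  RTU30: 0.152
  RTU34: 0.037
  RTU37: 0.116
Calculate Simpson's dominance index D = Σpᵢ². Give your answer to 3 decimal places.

0.163

D = 0.03² + 0.263² + 0.201² + 0.085² + 0.067² + 0.049² + 0.152² + 0.037² + 0.116² = 0.00090 + 0.06917 + 0.04040 + 0.00723 + 0.00449 + 0.00240 + 0.02310 + 0.00137 + 0.01346 = 0.16251 (working shown to 5 dp, full precision carried).
To 3 decimal places, D = 0.163.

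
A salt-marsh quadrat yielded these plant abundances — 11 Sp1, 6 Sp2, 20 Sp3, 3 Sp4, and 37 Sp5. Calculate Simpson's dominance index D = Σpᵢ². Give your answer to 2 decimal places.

0.33

Total N = 11+6+20+3+37 = 77, so the proportions are 0.1429, 0.0779, 0.2597, 0.039, 0.4805 (working shown to 4 dp, full precision carried).
D = 0.1429² + 0.0779² + 0.2597² + 0.039² + 0.4805² = 0.0204 + 0.0061 + 0.0675 + 0.0015 + 0.2309 = 0.3264.
To 2 decimal places, D = 0.33.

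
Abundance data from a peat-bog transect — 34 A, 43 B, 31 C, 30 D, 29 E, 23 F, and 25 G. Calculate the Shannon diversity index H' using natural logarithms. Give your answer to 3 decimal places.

1.927

Total N = 34+43+31+30+29+23+25 = 215, so the proportions are 0.15814, 0.2, 0.14419, 0.13953, 0.13488, 0.10698, 0.11628 (working shown to 5 dp, full precision carried).
Each pᵢ ln pᵢ term: 0.15814×(-1.84428)=-0.29165, 0.2×(-1.60944)=-0.32189, 0.14419×(-1.93665)=-0.27924, 0.13953×(-1.96944)=-0.27481, 0.13488×(-2.00334)=-0.27022, 0.10698×(-2.23514)=-0.23911, 0.11628×(-2.15176)=-0.25020.
Sum = -1.92712, so H' = 1.927.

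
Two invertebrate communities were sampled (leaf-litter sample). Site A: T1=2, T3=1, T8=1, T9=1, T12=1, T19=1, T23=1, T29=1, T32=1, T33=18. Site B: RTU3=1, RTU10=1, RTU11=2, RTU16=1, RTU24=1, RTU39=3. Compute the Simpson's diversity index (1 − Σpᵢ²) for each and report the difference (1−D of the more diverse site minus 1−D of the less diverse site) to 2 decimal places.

Site A: N=28, proportions 0.0714, 0.0357, 0.0357, 0.0357, 0.0357, 0.0357, 0.0357, 0.0357, 0.0357, 0.6429, giving 1−D = 0.5714 (working shown to 4 dp, full precision carried).
Site B: N=9, proportions 0.1111, 0.1111, 0.2222, 0.1111, 0.1111, 0.3333, giving 1−D = 0.7901.
Difference = |0.5714 − 0.7901| = 0.2187, i.e. 0.22 to 2 decimal places.

0.22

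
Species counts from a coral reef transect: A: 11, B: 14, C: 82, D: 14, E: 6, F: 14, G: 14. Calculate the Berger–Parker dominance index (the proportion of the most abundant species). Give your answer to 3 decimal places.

0.529

Total N = 11+14+82+14+6+14+14 = 155, so the proportions are 0.07097, 0.09032, 0.52903, 0.09032, 0.03871, 0.09032, 0.09032 (working shown to 5 dp, full precision carried).
The largest proportion is 0.52903, i.e. d = 0.529 to 3 decimal places.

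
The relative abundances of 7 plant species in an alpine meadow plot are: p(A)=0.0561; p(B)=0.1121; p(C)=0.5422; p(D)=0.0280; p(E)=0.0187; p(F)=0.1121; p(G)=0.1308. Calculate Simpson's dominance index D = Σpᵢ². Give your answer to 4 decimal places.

D = 0.0561² + 0.1121² + 0.5422² + 0.028² + 0.0187² + 0.1121² + 0.1308² = 0.003147 + 0.012566 + 0.293981 + 0.000784 + 0.000350 + 0.012566 + 0.017109 = 0.340503 (working shown to 6 dp, full precision carried).
To 4 decimal places, D = 0.3405.

0.3405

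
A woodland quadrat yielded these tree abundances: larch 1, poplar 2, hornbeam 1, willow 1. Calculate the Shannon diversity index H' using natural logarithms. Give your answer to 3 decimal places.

1.332

Total N = 1+2+1+1 = 5, so the proportions are 0.2, 0.4, 0.2, 0.2 (working shown to 5 dp, full precision carried).
Each pᵢ ln pᵢ term: 0.2×(-1.60944)=-0.32189, 0.4×(-0.91629)=-0.36652, 0.2×(-1.60944)=-0.32189, 0.2×(-1.60944)=-0.32189.
Sum = -1.33218, so H' = 1.332.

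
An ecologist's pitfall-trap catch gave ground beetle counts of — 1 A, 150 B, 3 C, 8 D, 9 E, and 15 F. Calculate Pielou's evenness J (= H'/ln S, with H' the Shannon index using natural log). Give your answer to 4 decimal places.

0.4203

Total N = 1+150+3+8+9+15 = 186, so the proportions are 0.005376, 0.806452, 0.016129, 0.043011, 0.048387, 0.080645 (working shown to 6 dp, full precision carried).
H' = −Σ pᵢ ln pᵢ = −((-0.028095) + (-0.173477) + (-0.066567) + (-0.135325) + (-0.146541) + (-0.203040)) = 0.753045.
With S = 6 species, ln S = 1.791759, so J = 0.753045/1.791759 = 0.420283, i.e. 0.4203 to 4 decimal places.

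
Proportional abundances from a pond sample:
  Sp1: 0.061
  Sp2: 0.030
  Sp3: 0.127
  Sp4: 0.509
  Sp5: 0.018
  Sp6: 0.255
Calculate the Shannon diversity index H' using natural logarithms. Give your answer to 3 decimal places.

Each pᵢ ln pᵢ term (working shown to 5 dp, full precision carried): 0.061×(-2.79688)=-0.17061, 0.03×(-3.50656)=-0.10520, 0.127×(-2.06357)=-0.26207, 0.509×(-0.67531)=-0.34373, 0.018×(-4.01738)=-0.07231, 0.255×(-1.36649)=-0.34846.
Sum = -1.30238, so H' = 1.302.

1.302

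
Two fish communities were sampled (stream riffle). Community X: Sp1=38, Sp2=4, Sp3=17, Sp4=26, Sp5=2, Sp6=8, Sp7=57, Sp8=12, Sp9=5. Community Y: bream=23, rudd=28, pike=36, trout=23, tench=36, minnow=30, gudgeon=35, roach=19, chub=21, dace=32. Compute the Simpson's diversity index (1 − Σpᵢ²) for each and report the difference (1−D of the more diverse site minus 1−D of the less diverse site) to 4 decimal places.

0.1023

Community X: N=169, proportions 0.224852, 0.023669, 0.100592, 0.153846, 0.011834, 0.047337, 0.337278, 0.071006, 0.029586, giving 1−D = 0.793039 (working shown to 6 dp, full precision carried).
Community Y: N=283, proportions 0.081272, 0.09894, 0.127208, 0.081272, 0.127208, 0.106007, 0.123675, 0.067138, 0.074205, 0.113074, giving 1−D = 0.895304.
Difference = |0.793039 − 0.895304| = 0.102265, i.e. 0.1023 to 4 decimal places.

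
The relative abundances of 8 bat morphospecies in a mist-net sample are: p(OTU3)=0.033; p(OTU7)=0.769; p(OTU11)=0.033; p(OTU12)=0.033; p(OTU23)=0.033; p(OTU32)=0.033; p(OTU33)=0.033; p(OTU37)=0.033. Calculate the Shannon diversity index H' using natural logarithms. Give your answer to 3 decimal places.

0.990

Each pᵢ ln pᵢ term (working shown to 5 dp, full precision carried): 0.033×(-3.41125)=-0.11257, 0.769×(-0.26266)=-0.20199, 0.033×(-3.41125)=-0.11257, 0.033×(-3.41125)=-0.11257, 0.033×(-3.41125)=-0.11257, 0.033×(-3.41125)=-0.11257, 0.033×(-3.41125)=-0.11257, 0.033×(-3.41125)=-0.11257.
Sum = -0.98999, so H' = 0.990.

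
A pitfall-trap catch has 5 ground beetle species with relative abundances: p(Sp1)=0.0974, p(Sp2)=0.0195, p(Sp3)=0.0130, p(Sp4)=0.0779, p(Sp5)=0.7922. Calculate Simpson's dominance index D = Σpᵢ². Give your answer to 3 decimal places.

0.644

D = 0.0974² + 0.0195² + 0.013² + 0.0779² + 0.7922² = 0.00949 + 0.00038 + 0.00017 + 0.00607 + 0.62758 = 0.64369 (working shown to 5 dp, full precision carried).
To 3 decimal places, D = 0.644.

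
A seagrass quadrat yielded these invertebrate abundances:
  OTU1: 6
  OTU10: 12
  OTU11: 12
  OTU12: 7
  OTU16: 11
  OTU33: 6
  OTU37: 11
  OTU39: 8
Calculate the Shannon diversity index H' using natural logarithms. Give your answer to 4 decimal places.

2.0418

Total N = 6+12+12+7+11+6+11+8 = 73, so the proportions are 0.082192, 0.164384, 0.164384, 0.09589, 0.150685, 0.082192, 0.150685, 0.109589 (working shown to 6 dp, full precision carried).
Each pᵢ ln pᵢ term: 0.082192×(-2.498700)=-0.205373, 0.164384×(-1.805553)=-0.296803, 0.164384×(-1.805553)=-0.296803, 0.09589×(-2.344549)=-0.224820, 0.150685×(-1.892564)=-0.285181, 0.082192×(-2.498700)=-0.205373, 0.150685×(-1.892564)=-0.285181, 0.109589×(-2.211018)=-0.242303.
Sum = -2.041837, so H' = 2.0418.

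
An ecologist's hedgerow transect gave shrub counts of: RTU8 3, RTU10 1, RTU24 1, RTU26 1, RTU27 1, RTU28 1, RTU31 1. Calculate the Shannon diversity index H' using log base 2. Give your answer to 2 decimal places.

2.64

Total N = 3+1+1+1+1+1+1 = 9, so the proportions are 0.3333, 0.1111, 0.1111, 0.1111, 0.1111, 0.1111, 0.1111 (working shown to 4 dp, full precision carried).
Each pᵢ log₂ pᵢ term: 0.3333×(-1.5850)=-0.5283, 0.1111×(-3.1699)=-0.3522, 0.1111×(-3.1699)=-0.3522, 0.1111×(-3.1699)=-0.3522, 0.1111×(-3.1699)=-0.3522, 0.1111×(-3.1699)=-0.3522, 0.1111×(-3.1699)=-0.3522.
Sum = -2.6416, so H' = 2.64.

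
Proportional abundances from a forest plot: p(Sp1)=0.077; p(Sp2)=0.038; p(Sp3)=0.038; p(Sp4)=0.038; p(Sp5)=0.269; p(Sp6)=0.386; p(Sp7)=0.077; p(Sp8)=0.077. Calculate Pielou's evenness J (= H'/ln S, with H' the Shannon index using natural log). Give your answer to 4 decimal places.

H' = −Σ pᵢ ln pᵢ = −((-0.197424) + (-0.124266) + (-0.124266) + (-0.124266) + (-0.353209) + (-0.367440) + (-0.197424) + (-0.197424)) = 1.685721 (working shown to 6 dp, full precision carried).
With S = 8 species, ln S = 2.079442, so J = 1.685721/2.079442 = 0.810660, i.e. 0.8107 to 4 decimal places.

0.8107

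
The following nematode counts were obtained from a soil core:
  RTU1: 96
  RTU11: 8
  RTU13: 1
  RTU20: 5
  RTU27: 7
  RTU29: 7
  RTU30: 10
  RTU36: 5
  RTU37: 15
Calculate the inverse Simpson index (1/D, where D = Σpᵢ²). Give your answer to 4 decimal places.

2.4314

Total N = 96+8+1+5+7+7+10+5+15 = 154, so the proportions are 0.6233766, 0.0519481, 0.0064935, 0.0324675, 0.0454545, 0.0454545, 0.0649351, 0.0324675, 0.0974026 (working shown to 7 dp, full precision carried).
D = 0.6233766² + 0.0519481² + 0.0064935² + 0.0324675² + 0.0454545² + 0.0454545² + 0.0649351² + 0.0324675² + 0.0974026² = 0.3885984 + 0.0026986 + 0.0000422 + 0.0010541 + 0.0020661 + 0.0020661 + 0.0042166 + 0.0010541 + 0.0094873 = 0.4112835.
So 1/D = 2.431413, i.e. 2.4314 to 4 decimal places.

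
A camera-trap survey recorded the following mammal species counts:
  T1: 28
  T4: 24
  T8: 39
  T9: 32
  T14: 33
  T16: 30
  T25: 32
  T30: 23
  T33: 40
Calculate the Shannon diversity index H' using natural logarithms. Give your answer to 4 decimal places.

Total N = 28+24+39+32+33+30+32+23+40 = 281, so the proportions are 0.099644, 0.085409, 0.13879, 0.113879, 0.117438, 0.106762, 0.113879, 0.081851, 0.142349 (working shown to 6 dp, full precision carried).
Each pᵢ ln pᵢ term: 0.099644×(-2.306150)=-0.229794, 0.085409×(-2.460301)=-0.210132, 0.13879×(-1.974793)=-0.274082, 0.113879×(-2.172619)=-0.247416, 0.117438×(-2.141847)=-0.251534, 0.106762×(-2.237157)=-0.238842, 0.113879×(-2.172619)=-0.247416, 0.081851×(-2.502860)=-0.204860, 0.142349×(-1.949475)=-0.277505.
Sum = -2.181582, so H' = 2.1816.

2.1816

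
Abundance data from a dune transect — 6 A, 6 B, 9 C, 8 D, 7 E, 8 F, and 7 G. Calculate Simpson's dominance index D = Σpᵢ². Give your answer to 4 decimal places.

0.1457

Total N = 6+6+9+8+7+8+7 = 51, so the proportions are 0.117647, 0.117647, 0.176471, 0.156863, 0.137255, 0.156863, 0.137255 (working shown to 6 dp, full precision carried).
D = 0.117647² + 0.117647² + 0.176471² + 0.156863² + 0.137255² + 0.156863² + 0.137255² = 0.013841 + 0.013841 + 0.031142 + 0.024606 + 0.018839 + 0.024606 + 0.018839 = 0.145713.
To 4 decimal places, D = 0.1457.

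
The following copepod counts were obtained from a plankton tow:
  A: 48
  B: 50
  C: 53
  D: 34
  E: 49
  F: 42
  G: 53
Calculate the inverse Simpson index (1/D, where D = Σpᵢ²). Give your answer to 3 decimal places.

Total N = 48+50+53+34+49+42+53 = 329, so the proportions are 0.1458967, 0.1519757, 0.1610942, 0.1033435, 0.1489362, 0.1276596, 0.1610942 (working shown to 7 dp, full precision carried).
D = 0.1458967² + 0.1519757² + 0.1610942² + 0.1033435² + 0.1489362² + 0.1276596² + 0.1610942² = 0.0212858 + 0.0230966 + 0.0259513 + 0.0106799 + 0.0221820 + 0.0162970 + 0.0259513 = 0.1454440.
So 1/D = 6.87550, i.e. 6.876 to 3 decimal places.

6.876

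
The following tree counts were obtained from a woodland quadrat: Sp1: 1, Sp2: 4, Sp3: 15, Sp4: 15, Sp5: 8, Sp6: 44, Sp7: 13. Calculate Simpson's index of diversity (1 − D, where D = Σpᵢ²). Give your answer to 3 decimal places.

Total N = 1+4+15+15+8+44+13 = 100, so the proportions are 0.01, 0.04, 0.15, 0.15, 0.08, 0.44, 0.13 (working shown to 5 dp, full precision carried).
D = 0.01² + 0.04² + 0.15² + 0.15² + 0.08² + 0.44² + 0.13² = 0.00010 + 0.00160 + 0.02250 + 0.02250 + 0.00640 + 0.19360 + 0.01690 = 0.26360.
So 1 − D = 0.73640, i.e. 0.736 to 3 decimal places.

0.736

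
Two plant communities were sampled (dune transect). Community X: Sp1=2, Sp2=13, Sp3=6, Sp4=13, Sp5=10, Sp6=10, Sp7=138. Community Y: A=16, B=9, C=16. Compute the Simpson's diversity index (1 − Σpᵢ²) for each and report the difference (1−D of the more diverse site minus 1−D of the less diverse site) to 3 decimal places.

Community X: N=192, proportions 0.01042, 0.06771, 0.03125, 0.06771, 0.05208, 0.05208, 0.71875, giving 1−D = 0.46772 (working shown to 5 dp, full precision carried).
Community Y: N=41, proportions 0.39024, 0.21951, 0.39024, giving 1−D = 0.64723.
Difference = |0.46772 − 0.64723| = 0.17951, i.e. 0.180 to 3 decimal places.

0.180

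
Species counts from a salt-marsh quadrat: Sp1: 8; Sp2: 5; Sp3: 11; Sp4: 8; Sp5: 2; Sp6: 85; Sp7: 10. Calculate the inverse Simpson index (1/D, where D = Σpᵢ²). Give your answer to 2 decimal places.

2.19

Total N = 8+5+11+8+2+85+10 = 129, so the proportions are 0.06202, 0.03876, 0.08527, 0.06202, 0.0155, 0.65891, 0.07752 (working shown to 5 dp, full precision carried).
D = 0.06202² + 0.03876² + 0.08527² + 0.06202² + 0.0155² + 0.65891² + 0.07752² = 0.00385 + 0.00150 + 0.00727 + 0.00385 + 0.00024 + 0.43417 + 0.00601 = 0.45688.
So 1/D = 2.1887, i.e. 2.19 to 2 decimal places.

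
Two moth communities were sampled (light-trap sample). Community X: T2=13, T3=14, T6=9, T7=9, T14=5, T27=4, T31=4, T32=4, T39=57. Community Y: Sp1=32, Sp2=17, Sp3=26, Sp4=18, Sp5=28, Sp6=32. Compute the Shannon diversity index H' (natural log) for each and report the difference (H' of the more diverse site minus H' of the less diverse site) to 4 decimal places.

Community X: N=119, proportions 0.1092437, 0.1176471, 0.0756303, 0.0756303, 0.0420168, 0.0336134, 0.0336134, 0.0336134, 0.4789916, giving H' = 1.7120829 (working shown to 7 dp, full precision carried).
Community Y: N=153, proportions 0.2091503, 0.1111111, 0.1699346, 0.1176471, 0.1830065, 0.2091503, giving H' = 1.7623944.
Difference = |1.7120829 − 1.7623944| = 0.0503115, i.e. 0.0503 to 4 decimal places.

0.0503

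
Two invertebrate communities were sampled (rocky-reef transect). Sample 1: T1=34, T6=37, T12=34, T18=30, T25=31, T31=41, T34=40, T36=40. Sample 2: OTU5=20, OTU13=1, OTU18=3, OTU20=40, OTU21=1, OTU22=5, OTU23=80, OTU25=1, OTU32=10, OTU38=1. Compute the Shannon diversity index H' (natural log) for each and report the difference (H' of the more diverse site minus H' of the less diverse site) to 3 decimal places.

Sample 1: N=287, proportions 0.118467, 0.12892, 0.118467, 0.10453, 0.108014, 0.142857, 0.139373, 0.139373, giving H' = 2.073235 (working shown to 6 dp, full precision carried).
Sample 2: N=162, proportions 0.123457, 0.006173, 0.018519, 0.246914, 0.006173, 0.030864, 0.493827, 0.006173, 0.061728, 0.006173, giving H' = 1.430801.
Difference = |2.073235 − 1.430801| = 0.642434, i.e. 0.642 to 3 decimal places.

0.642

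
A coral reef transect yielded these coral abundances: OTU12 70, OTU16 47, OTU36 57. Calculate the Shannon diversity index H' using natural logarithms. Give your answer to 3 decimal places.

Total N = 70+47+57 = 174, so the proportions are 0.4023, 0.27011, 0.32759 (working shown to 5 dp, full precision carried).
Each pᵢ ln pᵢ term: 0.4023×(-0.91056)=-0.36632, 0.27011×(-1.30891)=-0.35356, 0.32759×(-1.11600)=-0.36559.
Sum = -1.08546, so H' = 1.085.

1.085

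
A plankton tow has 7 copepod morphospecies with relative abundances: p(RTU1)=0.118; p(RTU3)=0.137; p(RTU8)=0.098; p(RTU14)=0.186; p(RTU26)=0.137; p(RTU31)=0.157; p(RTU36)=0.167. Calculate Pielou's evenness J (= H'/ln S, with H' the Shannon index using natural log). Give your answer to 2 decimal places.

H' = −Σ pᵢ ln pᵢ = −((-0.2522) + (-0.2723) + (-0.2276) + (-0.3129) + (-0.2723) + (-0.2907) + (-0.2989)) = 1.9269 (working shown to 4 dp, full precision carried).
With S = 7 species, ln S = 1.9459, so J = 1.9269/1.9459 = 0.9902, i.e. 0.99 to 2 decimal places.

0.99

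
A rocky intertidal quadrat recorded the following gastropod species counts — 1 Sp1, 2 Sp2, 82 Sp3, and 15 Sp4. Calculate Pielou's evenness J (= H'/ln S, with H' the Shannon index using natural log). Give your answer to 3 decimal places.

Total N = 1+2+82+15 = 100, so the proportions are 0.01, 0.02, 0.82, 0.15 (working shown to 5 dp, full precision carried).
H' = −Σ pᵢ ln pᵢ = −((-0.04605) + (-0.07824) + (-0.16273) + (-0.28457)) = 0.57159.
With S = 4 species, ln S = 1.38629, so J = 0.57159/1.38629 = 0.41231, i.e. 0.412 to 3 decimal places.

0.412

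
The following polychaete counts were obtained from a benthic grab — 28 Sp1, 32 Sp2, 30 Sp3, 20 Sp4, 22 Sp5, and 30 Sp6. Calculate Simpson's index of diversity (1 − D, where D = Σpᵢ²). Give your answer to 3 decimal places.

Total N = 28+32+30+20+22+30 = 162, so the proportions are 0.17284, 0.19753, 0.18519, 0.12346, 0.1358, 0.18519 (working shown to 5 dp, full precision carried).
D = 0.17284² + 0.19753² + 0.18519² + 0.12346² + 0.1358² + 0.18519² = 0.02987 + 0.03902 + 0.03429 + 0.01524 + 0.01844 + 0.03429 = 0.17116.
So 1 − D = 0.82884, i.e. 0.829 to 3 decimal places.

0.829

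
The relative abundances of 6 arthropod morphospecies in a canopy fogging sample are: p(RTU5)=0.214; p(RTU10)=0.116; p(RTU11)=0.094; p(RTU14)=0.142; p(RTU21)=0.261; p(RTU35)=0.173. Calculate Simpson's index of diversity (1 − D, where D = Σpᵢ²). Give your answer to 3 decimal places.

0.814

D = 0.214² + 0.116² + 0.094² + 0.142² + 0.261² + 0.173² = 0.04580 + 0.01346 + 0.00884 + 0.02016 + 0.06812 + 0.02993 = 0.18630 (working shown to 5 dp, full precision carried).
So 1 − D = 0.81370, i.e. 0.814 to 3 decimal places.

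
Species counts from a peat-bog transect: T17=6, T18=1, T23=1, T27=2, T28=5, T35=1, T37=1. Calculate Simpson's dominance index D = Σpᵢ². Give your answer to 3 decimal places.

0.239

Total N = 6+1+1+2+5+1+1 = 17, so the proportions are 0.35294, 0.05882, 0.05882, 0.11765, 0.29412, 0.05882, 0.05882 (working shown to 5 dp, full precision carried).
D = 0.35294² + 0.05882² + 0.05882² + 0.11765² + 0.29412² + 0.05882² + 0.05882² = 0.12457 + 0.00346 + 0.00346 + 0.01384 + 0.08651 + 0.00346 + 0.00346 = 0.23875.
To 3 decimal places, D = 0.239.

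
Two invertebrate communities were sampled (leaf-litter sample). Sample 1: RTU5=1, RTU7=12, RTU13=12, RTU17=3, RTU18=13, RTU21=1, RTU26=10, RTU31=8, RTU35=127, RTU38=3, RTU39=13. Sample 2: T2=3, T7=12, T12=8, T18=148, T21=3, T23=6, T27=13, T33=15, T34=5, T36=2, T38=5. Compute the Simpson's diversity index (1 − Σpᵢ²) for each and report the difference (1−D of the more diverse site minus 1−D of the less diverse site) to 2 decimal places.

0.06

Sample 1: N=203, proportions 0.00493, 0.05911, 0.05911, 0.01478, 0.06404, 0.00493, 0.04926, 0.03941, 0.62562, 0.01478, 0.06404, giving 1−D = 0.58895 (working shown to 5 dp, full precision carried).
Sample 2: N=220, proportions 0.01364, 0.05455, 0.03636, 0.67273, 0.01364, 0.02727, 0.05909, 0.06818, 0.02273, 0.00909, 0.02273, giving 1−D = 0.53277.
Difference = |0.58895 − 0.53277| = 0.05618, i.e. 0.06 to 2 decimal places.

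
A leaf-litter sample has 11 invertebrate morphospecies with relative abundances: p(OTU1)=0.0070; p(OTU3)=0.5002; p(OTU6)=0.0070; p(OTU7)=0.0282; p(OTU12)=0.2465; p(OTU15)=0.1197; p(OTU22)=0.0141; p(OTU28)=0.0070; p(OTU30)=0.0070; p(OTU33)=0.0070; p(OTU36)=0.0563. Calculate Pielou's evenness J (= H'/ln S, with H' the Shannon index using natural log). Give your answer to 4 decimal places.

H' = −Σ pᵢ ln pᵢ = −((-0.034733) + (-0.346512) + (-0.034733) + (-0.100630) + (-0.345197) + (-0.254095) + (-0.060088) + (-0.034733) + (-0.034733) + (-0.034733) + (-0.161979)) = 1.442165 (working shown to 6 dp, full precision carried).
With S = 11 species, ln S = 2.397895, so J = 1.442165/2.397895 = 0.601430, i.e. 0.6014 to 4 decimal places.

0.6014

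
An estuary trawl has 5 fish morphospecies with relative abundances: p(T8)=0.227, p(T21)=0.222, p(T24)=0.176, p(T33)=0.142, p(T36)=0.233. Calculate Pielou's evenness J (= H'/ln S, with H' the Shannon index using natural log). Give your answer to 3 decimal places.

H' = −Σ pᵢ ln pᵢ = −((-0.33660) + (-0.33413) + (-0.30576) + (-0.27717) + (-0.33942)) = 1.59307 (working shown to 5 dp, full precision carried).
With S = 5 species, ln S = 1.60944, so J = 1.59307/1.60944 = 0.98983, i.e. 0.990 to 3 decimal places.

0.990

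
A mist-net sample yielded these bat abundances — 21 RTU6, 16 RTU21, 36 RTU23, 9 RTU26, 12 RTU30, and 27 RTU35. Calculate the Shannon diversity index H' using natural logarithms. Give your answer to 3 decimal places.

Total N = 21+16+36+9+12+27 = 121, so the proportions are 0.17355, 0.13223, 0.29752, 0.07438, 0.09917, 0.22314 (working shown to 5 dp, full precision carried).
Each pᵢ ln pᵢ term: 0.17355×(-1.75127)=-0.30394, 0.13223×(-2.02320)=-0.26753, 0.29752×(-1.21227)=-0.36068, 0.07438×(-2.59857)=-0.19328, 0.09917×(-2.31088)=-0.22918, 0.22314×(-1.49995)=-0.33470.
Sum = -1.68931, so H' = 1.689.

1.689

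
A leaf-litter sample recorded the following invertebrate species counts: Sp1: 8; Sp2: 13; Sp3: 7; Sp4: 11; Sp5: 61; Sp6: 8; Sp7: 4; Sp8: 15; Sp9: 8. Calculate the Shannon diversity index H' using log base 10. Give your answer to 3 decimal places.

0.779

Total N = 8+13+7+11+61+8+4+15+8 = 135, so the proportions are 0.05926, 0.0963, 0.05185, 0.08148, 0.45185, 0.05926, 0.02963, 0.11111, 0.05926 (working shown to 5 dp, full precision carried).
Each pᵢ log₁₀ pᵢ term: 0.05926×(-1.22724)=-0.07273, 0.0963×(-1.01639)=-0.09787, 0.05185×(-1.28524)=-0.06664, 0.08148×(-1.08894)=-0.08873, 0.45185×(-0.34500)=-0.15589, 0.05926×(-1.22724)=-0.07273, 0.02963×(-1.52827)=-0.04528, 0.11111×(-0.95424)=-0.10603, 0.05926×(-1.22724)=-0.07273.
Sum = -0.77862, so H' = 0.779.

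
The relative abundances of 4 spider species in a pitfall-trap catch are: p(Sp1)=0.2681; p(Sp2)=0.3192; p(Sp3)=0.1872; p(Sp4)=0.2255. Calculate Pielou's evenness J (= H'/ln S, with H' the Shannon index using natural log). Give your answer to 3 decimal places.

H' = −Σ pᵢ ln pᵢ = −((-0.35293) + (-0.36451) + (-0.31367) + (-0.33587)) = 1.36697 (working shown to 5 dp, full precision carried).
With S = 4 species, ln S = 1.38629, so J = 1.36697/1.38629 = 0.98606, i.e. 0.986 to 3 decimal places.

0.986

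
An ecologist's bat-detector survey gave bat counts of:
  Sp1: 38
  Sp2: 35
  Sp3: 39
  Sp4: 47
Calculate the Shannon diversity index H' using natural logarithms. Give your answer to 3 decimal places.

Total N = 38+35+39+47 = 159, so the proportions are 0.23899, 0.22013, 0.24528, 0.2956 (working shown to 5 dp, full precision carried).
Each pᵢ ln pᵢ term: 0.23899×(-1.43132)=-0.34208, 0.22013×(-1.51356)=-0.33317, 0.24528×(-1.40534)=-0.34471, 0.2956×(-1.21876)=-0.36026.
Sum = -1.38022, so H' = 1.380.

1.380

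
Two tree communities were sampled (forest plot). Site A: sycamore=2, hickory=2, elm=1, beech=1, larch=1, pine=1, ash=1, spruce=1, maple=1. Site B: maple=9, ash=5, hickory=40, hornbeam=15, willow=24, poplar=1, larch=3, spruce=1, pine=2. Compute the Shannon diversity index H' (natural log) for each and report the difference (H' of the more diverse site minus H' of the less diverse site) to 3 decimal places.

Site A: N=11, proportions 0.18182, 0.18182, 0.09091, 0.09091, 0.09091, 0.09091, 0.09091, 0.09091, 0.09091, giving H' = 2.14584 (working shown to 5 dp, full precision carried).
Site B: N=100, proportions 0.09, 0.05, 0.4, 0.15, 0.24, 0.01, 0.03, 0.01, 0.02, giving H' = 1.63563.
Difference = |2.14584 − 1.63563| = 0.51021, i.e. 0.510 to 3 decimal places.

0.510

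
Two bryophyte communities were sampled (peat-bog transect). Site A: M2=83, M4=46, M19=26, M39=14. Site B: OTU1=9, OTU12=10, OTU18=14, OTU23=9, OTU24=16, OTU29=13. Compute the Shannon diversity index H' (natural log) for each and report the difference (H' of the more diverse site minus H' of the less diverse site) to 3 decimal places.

Site A: N=169, proportions 0.4911243, 0.2721893, 0.1538462, 0.0828402, giving H' = 1.1977177 (working shown to 7 dp, full precision carried).
Site B: N=71, proportions 0.1267606, 0.1408451, 0.1971831, 0.1267606, 0.2253521, 0.1830986, giving H' = 1.7665044.
Difference = |1.1977177 − 1.7665044| = 0.5687867, i.e. 0.569 to 3 decimal places.

0.569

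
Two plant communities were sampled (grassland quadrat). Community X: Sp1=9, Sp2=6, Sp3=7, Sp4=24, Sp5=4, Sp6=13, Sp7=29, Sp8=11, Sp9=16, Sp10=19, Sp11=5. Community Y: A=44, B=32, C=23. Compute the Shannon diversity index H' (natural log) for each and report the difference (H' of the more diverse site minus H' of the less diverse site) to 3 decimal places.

1.159

Community X: N=143, proportions 0.062937, 0.041958, 0.048951, 0.167832, 0.027972, 0.090909, 0.202797, 0.076923, 0.111888, 0.132867, 0.034965, giving H' = 2.223746 (working shown to 6 dp, full precision carried).
Community Y: N=99, proportions 0.444444, 0.323232, 0.232323, giving H' = 1.064572.
Difference = |2.223746 − 1.064572| = 1.159174, i.e. 1.159 to 3 decimal places.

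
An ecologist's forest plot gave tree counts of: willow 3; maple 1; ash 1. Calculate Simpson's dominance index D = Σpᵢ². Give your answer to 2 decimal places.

0.44

Total N = 3+1+1 = 5, so the proportions are 0.6, 0.2, 0.2 (working shown to 4 dp, full precision carried).
D = 0.6² + 0.2² + 0.2² = 0.3600 + 0.0400 + 0.0400 = 0.4400.
To 2 decimal places, D = 0.44.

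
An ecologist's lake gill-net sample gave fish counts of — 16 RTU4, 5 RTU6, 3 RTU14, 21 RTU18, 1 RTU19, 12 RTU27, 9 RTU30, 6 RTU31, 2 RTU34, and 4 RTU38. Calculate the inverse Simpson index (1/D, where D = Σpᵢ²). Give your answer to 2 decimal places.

Total N = 16+5+3+21+1+12+9+6+2+4 = 79, so the proportions are 0.202532, 0.063291, 0.037975, 0.265823, 0.012658, 0.151899, 0.113924, 0.075949, 0.025316, 0.050633 (working shown to 6 dp, full precision carried).
D = 0.202532² + 0.063291² + 0.037975² + 0.265823² + 0.012658² + 0.151899² + 0.113924² + 0.075949² + 0.025316² + 0.050633² = 0.041019 + 0.004006 + 0.001442 + 0.070662 + 0.000160 + 0.023073 + 0.012979 + 0.005768 + 0.000641 + 0.002564 = 0.162314.
So 1/D = 6.1609, i.e. 6.16 to 2 decimal places.

6.16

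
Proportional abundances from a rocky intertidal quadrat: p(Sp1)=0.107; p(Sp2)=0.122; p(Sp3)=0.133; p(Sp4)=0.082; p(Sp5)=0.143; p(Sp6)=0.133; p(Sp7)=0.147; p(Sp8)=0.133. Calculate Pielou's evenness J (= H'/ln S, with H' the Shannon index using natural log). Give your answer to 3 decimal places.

H' = −Σ pᵢ ln pᵢ = −((-0.23914) + (-0.25666) + (-0.26832) + (-0.20508) + (-0.27812) + (-0.26832) + (-0.28185) + (-0.26832)) = 2.06579 (working shown to 5 dp, full precision carried).
With S = 8 species, ln S = 2.07944, so J = 2.06579/2.07944 = 0.99344, i.e. 0.993 to 3 decimal places.

0.993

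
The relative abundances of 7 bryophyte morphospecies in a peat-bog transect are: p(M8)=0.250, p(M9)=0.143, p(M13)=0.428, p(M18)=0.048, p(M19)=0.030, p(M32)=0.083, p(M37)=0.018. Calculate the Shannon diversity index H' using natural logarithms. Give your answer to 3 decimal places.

Each pᵢ ln pᵢ term (working shown to 5 dp, full precision carried): 0.25×(-1.38629)=-0.34657, 0.143×(-1.94491)=-0.27812, 0.428×(-0.84863)=-0.36321, 0.048×(-3.03655)=-0.14575, 0.03×(-3.50656)=-0.10520, 0.083×(-2.48891)=-0.20658, 0.018×(-4.01738)=-0.07231.
Sum = -1.51775, so H' = 1.518.

1.518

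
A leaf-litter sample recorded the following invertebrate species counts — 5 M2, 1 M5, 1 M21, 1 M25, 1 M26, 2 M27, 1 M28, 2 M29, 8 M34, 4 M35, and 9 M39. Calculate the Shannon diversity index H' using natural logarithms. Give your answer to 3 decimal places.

Total N = 5+1+1+1+1+2+1+2+8+4+9 = 35, so the proportions are 0.14286, 0.02857, 0.02857, 0.02857, 0.02857, 0.05714, 0.02857, 0.05714, 0.22857, 0.11429, 0.25714 (working shown to 5 dp, full precision carried).
Each pᵢ ln pᵢ term: 0.14286×(-1.94591)=-0.27799, 0.02857×(-3.55535)=-0.10158, 0.02857×(-3.55535)=-0.10158, 0.02857×(-3.55535)=-0.10158, 0.02857×(-3.55535)=-0.10158, 0.05714×(-2.86220)=-0.16355, 0.02857×(-3.55535)=-0.10158, 0.05714×(-2.86220)=-0.16355, 0.22857×(-1.47591)=-0.33735, 0.11429×(-2.16905)=-0.24789, 0.25714×(-1.35812)=-0.34923.
Sum = -2.04748, so H' = 2.047.

2.047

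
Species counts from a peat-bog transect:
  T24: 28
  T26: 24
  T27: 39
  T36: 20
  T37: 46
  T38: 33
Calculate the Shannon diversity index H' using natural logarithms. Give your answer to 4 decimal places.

1.7530

Total N = 28+24+39+20+46+33 = 190, so the proportions are 0.147368, 0.126316, 0.205263, 0.105263, 0.242105, 0.173684 (working shown to 6 dp, full precision carried).
Each pᵢ ln pᵢ term: 0.147368×(-1.914820)=-0.282184, 0.126316×(-2.068970)=-0.261344, 0.205263×(-1.583462)=-0.325026, 0.105263×(-2.251292)=-0.236978, 0.242105×(-1.418383)=-0.343398, 0.173684×(-1.750517)=-0.304037.
Sum = -1.752967, so H' = 1.7530.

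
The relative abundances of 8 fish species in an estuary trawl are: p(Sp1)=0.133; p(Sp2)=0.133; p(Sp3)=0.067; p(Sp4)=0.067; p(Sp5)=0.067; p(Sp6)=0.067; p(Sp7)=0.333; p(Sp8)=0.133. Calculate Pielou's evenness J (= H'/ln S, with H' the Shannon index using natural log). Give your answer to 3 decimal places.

H' = −Σ pᵢ ln pᵢ = −((-0.26832) + (-0.26832) + (-0.18111) + (-0.18111) + (-0.18111) + (-0.18111) + (-0.36617) + (-0.26832)) = 1.89554 (working shown to 5 dp, full precision carried).
With S = 8 species, ln S = 2.07944, so J = 1.89554/2.07944 = 0.91156, i.e. 0.912 to 3 decimal places.

0.912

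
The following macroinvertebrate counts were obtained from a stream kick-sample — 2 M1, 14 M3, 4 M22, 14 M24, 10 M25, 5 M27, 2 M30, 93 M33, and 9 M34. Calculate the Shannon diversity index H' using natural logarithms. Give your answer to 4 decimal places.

Total N = 2+14+4+14+10+5+2+93+9 = 153, so the proportions are 0.013072, 0.091503, 0.026144, 0.091503, 0.065359, 0.03268, 0.013072, 0.607843, 0.058824 (working shown to 6 dp, full precision carried).
Each pᵢ ln pᵢ term: 0.013072×(-4.337291)=-0.056697, 0.091503×(-2.391381)=-0.218819, 0.026144×(-3.644144)=-0.095272, 0.091503×(-2.391381)=-0.218819, 0.065359×(-2.727853)=-0.178291, 0.03268×(-3.421000)=-0.111797, 0.013072×(-4.337291)=-0.056697, 0.607843×(-0.497838)=-0.302608, 0.058824×(-2.833213)=-0.166660.
Sum = -1.405659, so H' = 1.4057.

1.4057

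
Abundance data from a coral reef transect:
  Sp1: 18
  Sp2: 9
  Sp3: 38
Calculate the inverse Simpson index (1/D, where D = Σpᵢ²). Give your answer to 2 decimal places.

2.29

Total N = 18+9+38 = 65, so the proportions are 0.276923, 0.138462, 0.584615 (working shown to 6 dp, full precision carried).
D = 0.276923² + 0.138462² + 0.584615² = 0.076686 + 0.019172 + 0.341775 = 0.437633.
So 1/D = 2.28502, i.e. 2.29 to 2 decimal places.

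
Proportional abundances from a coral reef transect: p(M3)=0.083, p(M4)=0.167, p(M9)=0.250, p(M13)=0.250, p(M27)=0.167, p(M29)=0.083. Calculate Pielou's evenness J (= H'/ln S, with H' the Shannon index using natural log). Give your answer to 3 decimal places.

0.951

H' = −Σ pᵢ ln pᵢ = −((-0.20658) + (-0.29889) + (-0.34657) + (-0.34657) + (-0.29889) + (-0.20658)) = 1.70409 (working shown to 5 dp, full precision carried).
With S = 6 species, ln S = 1.79176, so J = 1.70409/1.79176 = 0.95107, i.e. 0.951 to 3 decimal places.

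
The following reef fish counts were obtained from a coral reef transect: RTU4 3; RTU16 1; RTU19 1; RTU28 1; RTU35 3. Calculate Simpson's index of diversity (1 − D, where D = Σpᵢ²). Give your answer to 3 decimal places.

0.741

Total N = 3+1+1+1+3 = 9, so the proportions are 0.33333, 0.11111, 0.11111, 0.11111, 0.33333 (working shown to 5 dp, full precision carried).
D = 0.33333² + 0.11111² + 0.11111² + 0.11111² + 0.33333² = 0.11111 + 0.01235 + 0.01235 + 0.01235 + 0.11111 = 0.25926.
So 1 − D = 0.74074, i.e. 0.741 to 3 decimal places.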